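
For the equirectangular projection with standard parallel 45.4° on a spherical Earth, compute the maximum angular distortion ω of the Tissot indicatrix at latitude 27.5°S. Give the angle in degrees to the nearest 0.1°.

With standard parallel φ₀ = 45.4°, the equirectangular projection gives x = Rλ cos φ₀, y = Rφ, so h = 1 and k = cos 45.4° / cos φ.
At 27.5°: h = 1.000, k = 0.7916; principal scales a = 1.000, b = 0.7916.
sin(ω/2) = (a − b)/(a + b) = 0.2084/1.792 = 0.1163, so ω = 2 arcsin(0.1163) ≈ 13.4°.

13.4°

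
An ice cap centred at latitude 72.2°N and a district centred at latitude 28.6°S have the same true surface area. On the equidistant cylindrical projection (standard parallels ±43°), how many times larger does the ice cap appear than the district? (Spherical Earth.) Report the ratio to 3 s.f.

The equidistant cylindrical projection with φ₀ = 43° has h = 1 (meridians true) and k = cos φ₀ / cos φ along parallels.
Areal scale at 72.2°: h·k = 1.000 × 2.392 = 2.392.
Areal scale at 28.6°: h·k = 1.000 × 0.8330 = 0.8330.
Ratio = 2.392/0.8330 ≈ 2.87.

2.87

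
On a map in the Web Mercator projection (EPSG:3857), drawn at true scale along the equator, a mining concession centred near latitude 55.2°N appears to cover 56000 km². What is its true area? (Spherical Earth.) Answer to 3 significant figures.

18200 km²

The Mercator projection is conformal; its linear scale factor is the same in every direction and equals sec φ = 1/cos φ.
Areal scale = k² = sec²φ = 1/cos²(55.2°) = 1/0.5707² = 3.070.
True area = apparent / (areal scale) = 56000 / 3.070 ≈ 18200 km².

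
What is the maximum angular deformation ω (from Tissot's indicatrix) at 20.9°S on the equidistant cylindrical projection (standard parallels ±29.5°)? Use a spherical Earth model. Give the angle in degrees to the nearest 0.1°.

4.1°

With standard parallel φ₀ = 29.5°, the equirectangular projection gives x = Rλ cos φ₀, y = Rφ, so h = 1 and k = cos 29.5° / cos φ.
At 20.9°: h = 1.000, k = 0.9317; principal scales a = 1.000, b = 0.9317.
sin(ω/2) = (a − b)/(a + b) = 0.06835/1.932 = 0.03538, so ω = 2 arcsin(0.03538) ≈ 4.1°.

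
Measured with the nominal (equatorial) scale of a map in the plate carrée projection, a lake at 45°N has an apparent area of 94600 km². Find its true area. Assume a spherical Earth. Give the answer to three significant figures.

66900 km²

For the equirectangular projection with φ₀ = 0 (plate carrée), h = 1 along meridians and k = sec φ along parallels.
Areal scale = h·k = 1 × sec φ; at 45°, h = 1.000, k = 1.414, so h·k = 1.414.
True area = apparent / (areal scale) = 94600 / 1.414 ≈ 66900 km².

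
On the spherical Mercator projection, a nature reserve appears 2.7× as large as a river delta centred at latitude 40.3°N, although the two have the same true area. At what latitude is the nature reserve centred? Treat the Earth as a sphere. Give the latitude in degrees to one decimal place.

Mercator areal scale is sec²φ, so apparent-area ratio = sec²φ₁ / sec²φ₂ = cos²φ₂ / cos²φ₁.
cos²φ₂ / cos²φ₁ = 2.7  ⇒  cos φ₁ = cos 40.3° / √2.7 = 0.7627/1.643 = 0.4641.
φ₁ = arccos(0.4641) ≈ 62.3°.

62.3°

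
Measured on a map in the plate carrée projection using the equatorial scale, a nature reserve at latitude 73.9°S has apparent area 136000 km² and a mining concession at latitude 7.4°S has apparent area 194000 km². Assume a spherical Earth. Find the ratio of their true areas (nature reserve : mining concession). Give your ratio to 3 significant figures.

0.196

On the plate carrée, areal scale = h·k = 1 × sec φ, so true area = apparent × cos φ.
True area of nature reserve: 136000 × cos(73.9°) = 136000 × 0.2773 = 37710 km².
True area of mining concession: 194000 × cos(7.4°) = 194000 × 0.9917 = 192400 km².
Ratio = 37710 / 192400 ≈ 0.196.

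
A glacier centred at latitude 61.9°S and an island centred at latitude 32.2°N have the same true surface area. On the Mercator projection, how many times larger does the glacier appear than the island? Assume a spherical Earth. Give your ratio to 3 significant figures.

Mercator is conformal with k = sec φ, so areal scale = k² = sec²φ.
At 61.9°: sec²(61.9°) = 1/0.4710² = 4.508.
At 32.2°: sec²(32.2°) = 1/0.8462² = 1.397.
Ratio = 4.508/1.397 = cos²(32.2°)/cos²(61.9°) ≈ 3.23.

3.23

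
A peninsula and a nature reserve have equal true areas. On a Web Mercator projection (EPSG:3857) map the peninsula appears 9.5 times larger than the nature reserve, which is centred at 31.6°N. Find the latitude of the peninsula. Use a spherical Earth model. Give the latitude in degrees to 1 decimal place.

For equal true areas on Mercator, apparent areas scale as sec²φ, so the ratio is cos²φ₂ / cos²φ₁.
cos²φ₂ / cos²φ₁ = 9.5  ⇒  cos φ₁ = cos 31.6° / √9.5 = 0.8517/3.082 = 0.2763.
φ₁ = arccos(0.2763) ≈ 74.0°.

74.0°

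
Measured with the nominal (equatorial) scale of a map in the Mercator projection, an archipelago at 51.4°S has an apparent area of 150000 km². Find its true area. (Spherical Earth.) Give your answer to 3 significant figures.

For Mercator, h = k = sec φ (a conformal cylindrical projection has a single point scale, 1/cos φ).
Areal scale = k² = sec²φ = 1/cos²(51.4°) = 1/0.6239² = 2.569.
True area = apparent / (areal scale) = 150000 / 2.569 ≈ 58400 km².

58400 km²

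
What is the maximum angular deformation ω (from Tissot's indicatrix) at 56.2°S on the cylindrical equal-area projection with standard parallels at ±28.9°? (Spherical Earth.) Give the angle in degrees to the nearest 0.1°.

A cylindrical equal-area projection with standard parallel φ₀ has meridian scale h = cos φ / cos φ₀ and parallel scale k = cos φ₀ / cos φ (so areas are preserved, h·k = 1).
At 56.2°: h = 0.6354, k = 1.574; principal scales a = 1.574, b = 0.6354.
sin(ω/2) = (a − b)/(a + b) = 0.9383/2.209 = 0.4247, so ω = 2 arcsin(0.4247) ≈ 50.3°.

50.3°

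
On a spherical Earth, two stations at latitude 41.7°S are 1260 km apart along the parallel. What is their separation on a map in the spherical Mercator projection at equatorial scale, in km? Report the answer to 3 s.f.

1690 km

The Mercator projection is conformal; its linear scale factor is the same in every direction and equals sec φ = 1/cos φ.
Along the parallel, k = sec 41.7° = 1/0.7466 = 1.339.
Map distance = 1260 × 1.339 ≈ 1690 km.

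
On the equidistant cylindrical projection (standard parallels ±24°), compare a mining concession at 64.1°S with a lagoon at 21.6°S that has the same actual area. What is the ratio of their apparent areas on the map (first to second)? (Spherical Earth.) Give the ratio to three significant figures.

The equidistant cylindrical projection with φ₀ = 24° has h = 1 (meridians true) and k = cos φ₀ / cos φ along parallels.
Areal scale at 64.1°: h·k = 1.000 × 2.091 = 2.091.
Areal scale at 21.6°: h·k = 1.000 × 0.9825 = 0.9825.
Ratio = 2.091/0.9825 ≈ 2.13.

2.13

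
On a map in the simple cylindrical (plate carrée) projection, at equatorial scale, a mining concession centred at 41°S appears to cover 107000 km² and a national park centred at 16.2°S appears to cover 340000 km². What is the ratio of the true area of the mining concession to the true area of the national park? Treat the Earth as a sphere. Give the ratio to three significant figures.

On the plate carrée, areal scale = h·k = 1 × sec φ, so true area = apparent × cos φ.
True area of mining concession: 107000 × cos(41°) = 107000 × 0.7547 = 80750 km².
True area of national park: 340000 × cos(16.2°) = 340000 × 0.9603 = 326500 km².
Ratio = 80750 / 326500 ≈ 0.247.

0.247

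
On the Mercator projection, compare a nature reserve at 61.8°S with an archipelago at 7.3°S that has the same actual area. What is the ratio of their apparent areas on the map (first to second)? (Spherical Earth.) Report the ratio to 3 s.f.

Mercator areal scale is sec²φ.
At 61.8°: sec²(61.8°) = 1/0.4726² = 4.478.
At 7.3°: sec²(7.3°) = 1/0.9919² = 1.016.
Ratio = 4.478/1.016 = cos²(7.3°)/cos²(61.8°) ≈ 4.41.

4.41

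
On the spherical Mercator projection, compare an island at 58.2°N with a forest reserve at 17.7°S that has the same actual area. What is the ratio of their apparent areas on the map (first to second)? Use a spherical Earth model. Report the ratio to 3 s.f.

3.27

Mercator is conformal with k = sec φ, so areal scale = k² = sec²φ.
At 58.2°: sec²(58.2°) = 1/0.5270² = 3.601.
At 17.7°: sec²(17.7°) = 1/0.9527² = 1.102.
Ratio = 3.601/1.102 = cos²(17.7°)/cos²(58.2°) ≈ 3.27.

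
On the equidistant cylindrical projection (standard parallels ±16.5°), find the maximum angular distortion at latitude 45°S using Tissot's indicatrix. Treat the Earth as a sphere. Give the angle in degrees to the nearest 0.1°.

17.4°

With standard parallel φ₀ = 16.5°, the equirectangular projection gives x = Rλ cos φ₀, y = Rφ, so h = 1 and k = cos 16.5° / cos φ.
At 45°: h = 1.000, k = 1.356; principal scales a = 1.356, b = 1.000.
sin(ω/2) = (a − b)/(a + b) = 0.3560/2.356 = 0.1511, so ω = 2 arcsin(0.1511) ≈ 17.4°.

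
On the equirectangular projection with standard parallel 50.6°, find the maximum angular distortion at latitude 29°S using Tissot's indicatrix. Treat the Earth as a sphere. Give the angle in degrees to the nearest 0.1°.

In the equirectangular projection with standard parallel φ₀ = 50.6° (x = Rλ cos φ₀, y = Rφ), meridians are true-scale (h = 1) and the parallel scale is k = cos φ₀ / cos φ.
At 29°: h = 1.000, k = 0.7257; principal scales a = 1.000, b = 0.7257.
sin(ω/2) = (a − b)/(a + b) = 0.2743/1.726 = 0.1589, so ω = 2 arcsin(0.1589) ≈ 18.3°.

18.3°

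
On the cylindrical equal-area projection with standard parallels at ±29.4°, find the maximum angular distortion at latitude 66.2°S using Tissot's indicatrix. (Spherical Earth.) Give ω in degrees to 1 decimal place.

Cylindrical equal-area (φ₀ = 29.4°): h = cos φ / cos 29.4° along meridians, k = cos 29.4° / cos φ along parallels; h·k = 1.
At 66.2°: h = 0.4632, k = 2.159; principal scales a = 2.159, b = 0.4632.
sin(ω/2) = (a − b)/(a + b) = 1.696/2.622 = 0.6467, so ω = 2 arcsin(0.6467) ≈ 80.6°.

80.6°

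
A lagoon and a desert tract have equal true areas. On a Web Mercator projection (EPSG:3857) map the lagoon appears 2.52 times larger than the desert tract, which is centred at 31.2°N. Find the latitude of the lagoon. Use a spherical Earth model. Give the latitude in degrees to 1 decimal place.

For equal true areas on Mercator, apparent areas scale as sec²φ, so the ratio is cos²φ₂ / cos²φ₁.
cos²φ₂ / cos²φ₁ = 2.52  ⇒  cos φ₁ = cos 31.2° / √2.52 = 0.8554/1.587 = 0.5388.
φ₁ = arccos(0.5388) ≈ 57.4°.

57.4°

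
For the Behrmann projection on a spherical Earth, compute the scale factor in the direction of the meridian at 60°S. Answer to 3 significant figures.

The Behrmann projection is cylindrical equal-area with φ₀ = 30°. A cylindrical equal-area projection with standard parallel φ₀ has meridian scale h = cos φ / cos φ₀ and parallel scale k = cos φ₀ / cos φ (so areas are preserved, h·k = 1).
h = cos 60° / cos 30° = 0.5000/0.8660 = 0.5774.

0.577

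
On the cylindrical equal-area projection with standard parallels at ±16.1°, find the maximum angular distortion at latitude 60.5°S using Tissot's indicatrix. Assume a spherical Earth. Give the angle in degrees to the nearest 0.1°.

For cylindrical equal-area with standard parallel φ₀, h = cos φ / cos φ₀ and k = cos φ₀ / cos φ, so h·k = 1.
At 60.5°: h = 0.5125, k = 1.951; principal scales a = 1.951, b = 0.5125.
sin(ω/2) = (a − b)/(a + b) = 1.439/2.464 = 0.5839, so ω = 2 arcsin(0.5839) ≈ 71.5°.

71.5°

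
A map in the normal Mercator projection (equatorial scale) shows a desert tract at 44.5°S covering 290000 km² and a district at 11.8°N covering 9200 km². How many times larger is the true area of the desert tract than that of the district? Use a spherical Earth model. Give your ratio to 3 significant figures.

Mercator's areal exaggeration is sec²φ; hence true area = (apparent area) · cos²φ.
True area of desert tract: 290000 × cos²(44.5°) = 290000 × 0.5087 = 147500 km².
True area of district: 9200 × cos²(11.8°) = 9200 × 0.9582 = 8815 km².
Ratio = 147500 / 8815 ≈ 16.7.

16.7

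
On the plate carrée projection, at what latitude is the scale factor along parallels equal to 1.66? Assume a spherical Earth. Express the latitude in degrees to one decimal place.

53.0°

Plate carrée: h = 1, k = sec φ along parallels.
sec φ = 1.66  ⇒  cos φ = 0.6024  ⇒  φ ≈ 53.0°.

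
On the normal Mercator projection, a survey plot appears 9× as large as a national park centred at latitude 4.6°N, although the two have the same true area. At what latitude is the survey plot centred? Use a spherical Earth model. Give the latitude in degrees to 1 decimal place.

On Mercator, (apparent₁)/(apparent₂) = sec²φ₁ / sec²φ₂ when true areas are equal.
cos²φ₂ / cos²φ₁ = 9  ⇒  cos φ₁ = cos 4.6° / √9 = 0.9968/3.000 = 0.3323.
φ₁ = arccos(0.3323) ≈ 70.6°.

70.6°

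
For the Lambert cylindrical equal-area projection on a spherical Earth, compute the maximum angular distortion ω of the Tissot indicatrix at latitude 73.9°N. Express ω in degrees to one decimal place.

The Lambert cylindrical equal-area projection is the cylindrical equal-area projection with its standard parallel at the equator (φ₀ = 0). For cylindrical equal-area with standard parallel φ₀, h = cos φ / cos φ₀ and k = cos φ₀ / cos φ, so h·k = 1.
At 73.9°: h = 0.2773, k = 3.606; principal scales a = 3.606, b = 0.2773.
sin(ω/2) = (a − b)/(a + b) = 3.329/3.883 = 0.8572, so ω = 2 arcsin(0.8572) ≈ 118.0°.

118.0°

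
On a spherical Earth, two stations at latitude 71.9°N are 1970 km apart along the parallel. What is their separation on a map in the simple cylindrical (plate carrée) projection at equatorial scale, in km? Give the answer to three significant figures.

In the plate carrée (x = Rλ, y = Rφ), meridians are true-scale (h = 1) and parallels are stretched by k = sec φ.
Along the parallel, k = sec 71.9° = 1/0.3107 = 3.219.
Map distance = 1970 × 3.219 ≈ 6340 km.

6340 km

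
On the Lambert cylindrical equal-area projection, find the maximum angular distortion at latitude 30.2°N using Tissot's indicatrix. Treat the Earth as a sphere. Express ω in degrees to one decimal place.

The Lambert cylindrical equal-area projection is the cylindrical equal-area projection with its standard parallel at the equator (φ₀ = 0). Cylindrical equal-area (φ₀ = 0°): h = cos φ / cos 0° along meridians, k = cos 0° / cos φ along parallels; h·k = 1.
At 30.2°: h = 0.8643, k = 1.157; principal scales a = 1.157, b = 0.8643.
sin(ω/2) = (a − b)/(a + b) = 0.2928/2.021 = 0.1448, so ω = 2 arcsin(0.1448) ≈ 16.7°.

16.7°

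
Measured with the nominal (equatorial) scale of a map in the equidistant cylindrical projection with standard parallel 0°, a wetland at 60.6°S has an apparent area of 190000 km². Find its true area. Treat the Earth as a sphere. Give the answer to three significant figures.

In the plate carrée (x = Rλ, y = Rφ), meridians are true-scale (h = 1) and parallels are stretched by k = sec φ.
Areal scale = h·k = 1 × sec φ; at 60.6°, h = 1.000, k = 2.037, so h·k = 2.037.
True area = apparent / (areal scale) = 190000 / 2.037 ≈ 93300 km².

93300 km²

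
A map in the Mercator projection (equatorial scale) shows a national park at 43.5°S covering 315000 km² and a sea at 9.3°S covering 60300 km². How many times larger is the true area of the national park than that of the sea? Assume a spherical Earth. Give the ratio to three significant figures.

Mercator's areal exaggeration is sec²φ; hence true area = (apparent area) · cos²φ.
True area of national park: 315000 × cos²(43.5°) = 315000 × 0.5262 = 165700 km².
True area of sea: 60300 × cos²(9.3°) = 60300 × 0.9739 = 58730 km².
Ratio = 165700 / 58730 ≈ 2.82.

2.82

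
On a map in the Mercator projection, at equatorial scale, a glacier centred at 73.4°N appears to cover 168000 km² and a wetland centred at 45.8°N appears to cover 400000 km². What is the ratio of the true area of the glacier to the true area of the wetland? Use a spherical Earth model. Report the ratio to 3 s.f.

Since Mercator area scale is 1/cos²φ, the true area equals the apparent area multiplied by cos²φ.
True area of glacier: 168000 × cos²(73.4°) = 168000 × 0.08162 = 13710 km².
True area of wetland: 400000 × cos²(45.8°) = 400000 × 0.4860 = 194400 km².
Ratio = 13710 / 194400 ≈ 0.0705.

0.0705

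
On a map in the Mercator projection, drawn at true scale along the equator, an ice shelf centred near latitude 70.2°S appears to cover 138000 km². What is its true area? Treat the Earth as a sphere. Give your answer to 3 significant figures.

For Mercator, h = k = sec φ (a conformal cylindrical projection has a single point scale, 1/cos φ).
Areal scale = k² = sec²φ = 1/cos²(70.2°) = 1/0.3387² = 8.715.
True area = apparent / (areal scale) = 138000 / 8.715 ≈ 15800 km².

15800 km²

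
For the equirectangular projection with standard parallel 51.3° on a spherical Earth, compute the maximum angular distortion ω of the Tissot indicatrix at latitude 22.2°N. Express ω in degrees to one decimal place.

22.4°

The equidistant cylindrical projection with φ₀ = 51.3° has h = 1 (meridians true) and k = cos φ₀ / cos φ along parallels.
At 22.2°: h = 1.000, k = 0.6753; principal scales a = 1.000, b = 0.6753.
sin(ω/2) = (a − b)/(a + b) = 0.3247/1.675 = 0.1938, so ω = 2 arcsin(0.1938) ≈ 22.4°.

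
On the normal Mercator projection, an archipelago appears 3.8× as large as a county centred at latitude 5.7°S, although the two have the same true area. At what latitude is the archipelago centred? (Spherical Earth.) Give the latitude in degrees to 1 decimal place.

59.3°

On Mercator, (apparent₁)/(apparent₂) = sec²φ₁ / sec²φ₂ when true areas are equal.
cos²φ₂ / cos²φ₁ = 3.8  ⇒  cos φ₁ = cos 5.7° / √3.8 = 0.9951/1.949 = 0.5105.
φ₁ = arccos(0.5105) ≈ 59.3°.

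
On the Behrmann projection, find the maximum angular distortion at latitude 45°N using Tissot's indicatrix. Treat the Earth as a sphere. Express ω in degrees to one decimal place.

23.1°

The Behrmann projection is cylindrical equal-area with φ₀ = 30°. A cylindrical equal-area projection with standard parallel φ₀ has meridian scale h = cos φ / cos φ₀ and parallel scale k = cos φ₀ / cos φ (so areas are preserved, h·k = 1).
At 45°: h = 0.8165, k = 1.225; principal scales a = 1.225, b = 0.8165.
sin(ω/2) = (a − b)/(a + b) = 0.4082/2.041 = 0.2000, so ω = 2 arcsin(0.2000) ≈ 23.1°.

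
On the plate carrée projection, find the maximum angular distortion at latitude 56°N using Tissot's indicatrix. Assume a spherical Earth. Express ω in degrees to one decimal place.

For the equirectangular projection with φ₀ = 0 (plate carrée), h = 1 along meridians and k = sec φ along parallels.
At 56°: h = 1.000, k = 1.788; principal scales a = 1.788, b = 1.000.
sin(ω/2) = (a − b)/(a + b) = 0.7883/2.788 = 0.2827, so ω = 2 arcsin(0.2827) ≈ 32.8°.

32.8°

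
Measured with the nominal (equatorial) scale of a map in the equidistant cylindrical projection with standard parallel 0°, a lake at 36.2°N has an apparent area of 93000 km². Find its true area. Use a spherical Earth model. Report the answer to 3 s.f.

75000 km²

In the plate carrée (x = Rλ, y = Rφ), meridians are true-scale (h = 1) and parallels are stretched by k = sec φ.
Areal scale = h·k = 1 × sec φ; at 36.2°, h = 1.000, k = 1.239, so h·k = 1.239.
True area = apparent / (areal scale) = 93000 / 1.239 ≈ 75000 km².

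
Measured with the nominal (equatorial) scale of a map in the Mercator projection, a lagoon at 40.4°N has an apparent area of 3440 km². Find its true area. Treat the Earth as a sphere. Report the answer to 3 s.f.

1990 km²

Mercator is conformal, so the point scale is isotropic: h = k = sec φ = 1/cos φ.
Areal scale = k² = sec²φ = 1/cos²(40.4°) = 1/0.7615² = 1.724.
True area = apparent / (areal scale) = 3440 / 1.724 ≈ 1990 km².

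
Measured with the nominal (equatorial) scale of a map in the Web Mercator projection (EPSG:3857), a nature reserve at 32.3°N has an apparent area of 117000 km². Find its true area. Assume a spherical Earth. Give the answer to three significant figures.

The Mercator projection is conformal; its linear scale factor is the same in every direction and equals sec φ = 1/cos φ.
Areal scale = k² = sec²φ = 1/cos²(32.3°) = 1/0.8453² = 1.400.
True area = apparent / (areal scale) = 117000 / 1.400 ≈ 83600 km².

83600 km²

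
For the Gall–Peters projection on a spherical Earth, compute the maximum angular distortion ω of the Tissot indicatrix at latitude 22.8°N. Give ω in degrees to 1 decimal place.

The Gall–Peters projection is cylindrical equal-area with φ₀ = 45°. For cylindrical equal-area with standard parallel φ₀, h = cos φ / cos φ₀ and k = cos φ₀ / cos φ, so h·k = 1.
At 22.8°: h = 1.304, k = 0.7670; principal scales a = 1.304, b = 0.7670.
sin(ω/2) = (a − b)/(a + b) = 0.5367/2.071 = 0.2592, so ω = 2 arcsin(0.2592) ≈ 30.0°.

30.0°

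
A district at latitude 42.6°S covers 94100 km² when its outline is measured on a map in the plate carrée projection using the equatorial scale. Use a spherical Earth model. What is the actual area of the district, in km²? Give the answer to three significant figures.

69300 km²

Plate carrée maps x = Rλ, y = Rφ. The meridian scale is h = 1 and the parallel scale is k = 1/cos φ = sec φ.
Areal scale = h·k = 1 × sec φ; at 42.6°, h = 1.000, k = 1.359, so h·k = 1.359.
True area = apparent / (areal scale) = 94100 / 1.359 ≈ 69300 km².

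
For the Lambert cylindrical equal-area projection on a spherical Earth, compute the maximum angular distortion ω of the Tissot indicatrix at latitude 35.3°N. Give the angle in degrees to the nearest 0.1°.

The Lambert cylindrical equal-area projection is the cylindrical equal-area projection with its standard parallel at the equator (φ₀ = 0). A cylindrical equal-area projection with standard parallel φ₀ has meridian scale h = cos φ / cos φ₀ and parallel scale k = cos φ₀ / cos φ (so areas are preserved, h·k = 1).
At 35.3°: h = 0.8161, k = 1.225; principal scales a = 1.225, b = 0.8161.
sin(ω/2) = (a − b)/(a + b) = 0.4091/2.041 = 0.2004, so ω = 2 arcsin(0.2004) ≈ 23.1°.

23.1°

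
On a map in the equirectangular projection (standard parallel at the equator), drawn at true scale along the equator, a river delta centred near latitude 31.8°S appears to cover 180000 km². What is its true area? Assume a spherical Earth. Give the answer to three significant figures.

153000 km²

Plate carrée maps x = Rλ, y = Rφ. The meridian scale is h = 1 and the parallel scale is k = 1/cos φ = sec φ.
Areal scale = h·k = 1 × sec φ; at 31.8°, h = 1.000, k = 1.177, so h·k = 1.177.
True area = apparent / (areal scale) = 180000 / 1.177 ≈ 153000 km².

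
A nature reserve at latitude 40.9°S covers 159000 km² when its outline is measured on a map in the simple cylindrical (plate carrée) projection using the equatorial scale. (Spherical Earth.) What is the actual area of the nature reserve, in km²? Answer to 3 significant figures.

In the plate carrée (x = Rλ, y = Rφ), meridians are true-scale (h = 1) and parallels are stretched by k = sec φ.
Areal scale = h·k = 1 × sec φ; at 40.9°, h = 1.000, k = 1.323, so h·k = 1.323.
True area = apparent / (areal scale) = 159000 / 1.323 ≈ 120000 km².

120000 km²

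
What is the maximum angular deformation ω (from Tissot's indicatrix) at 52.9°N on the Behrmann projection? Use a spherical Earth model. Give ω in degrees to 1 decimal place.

Behrmann is a cylindrical equal-area projection with standard parallels at ±30°. For cylindrical equal-area with standard parallel φ₀, h = cos φ / cos φ₀ and k = cos φ₀ / cos φ, so h·k = 1.
At 52.9°: h = 0.6965, k = 1.436; principal scales a = 1.436, b = 0.6965.
sin(ω/2) = (a − b)/(a + b) = 0.7392/2.132 = 0.3467, so ω = 2 arcsin(0.3467) ≈ 40.6°.

40.6°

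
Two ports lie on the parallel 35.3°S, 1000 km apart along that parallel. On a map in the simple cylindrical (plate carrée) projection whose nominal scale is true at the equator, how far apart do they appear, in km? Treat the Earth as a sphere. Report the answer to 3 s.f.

1230 km

In the plate carrée (x = Rλ, y = Rφ), meridians are true-scale (h = 1) and parallels are stretched by k = sec φ.
Along the parallel, k = sec 35.3° = 1/0.8161 = 1.225.
Map distance = 1000 × 1.225 ≈ 1230 km.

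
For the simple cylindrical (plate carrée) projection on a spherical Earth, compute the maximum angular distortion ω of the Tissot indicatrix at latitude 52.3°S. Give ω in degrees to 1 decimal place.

Plate carrée maps x = Rλ, y = Rφ. The meridian scale is h = 1 and the parallel scale is k = 1/cos φ = sec φ.
At 52.3°: h = 1.000, k = 1.635; principal scales a = 1.635, b = 1.000.
sin(ω/2) = (a − b)/(a + b) = 0.6353/2.635 = 0.2411, so ω = 2 arcsin(0.2411) ≈ 27.9°.

27.9°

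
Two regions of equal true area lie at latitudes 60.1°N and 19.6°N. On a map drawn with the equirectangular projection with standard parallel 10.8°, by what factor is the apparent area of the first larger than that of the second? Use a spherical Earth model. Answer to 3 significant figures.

In the equirectangular projection with standard parallel φ₀ = 10.8° (x = Rλ cos φ₀, y = Rφ), meridians are true-scale (h = 1) and the parallel scale is k = cos φ₀ / cos φ.
Areal scale at 60.1°: h·k = 1.000 × 1.971 = 1.971.
Areal scale at 19.6°: h·k = 1.000 × 1.043 = 1.043.
Ratio = 1.971/1.043 ≈ 1.89.

1.89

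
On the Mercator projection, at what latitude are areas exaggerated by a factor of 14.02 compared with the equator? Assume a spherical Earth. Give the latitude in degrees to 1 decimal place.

Mercator areal scale is sec²φ.
sec²φ = 14.02  ⇒  cos²φ = 0.07133  ⇒  cos φ = 0.2671.
φ = arccos(0.2671) ≈ 74.5°.

74.5°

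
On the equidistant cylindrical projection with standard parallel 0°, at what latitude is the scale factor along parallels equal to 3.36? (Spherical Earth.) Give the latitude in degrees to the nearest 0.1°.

72.7°

Plate carrée: h = 1, k = sec φ along parallels.
sec φ = 3.36  ⇒  cos φ = 0.2976  ⇒  φ ≈ 72.7°.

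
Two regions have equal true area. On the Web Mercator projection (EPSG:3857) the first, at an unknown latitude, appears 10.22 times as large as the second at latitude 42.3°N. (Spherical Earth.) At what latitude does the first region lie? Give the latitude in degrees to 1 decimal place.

76.6°

For equal true areas on Mercator, apparent areas scale as sec²φ, so the ratio is cos²φ₂ / cos²φ₁.
cos²φ₂ / cos²φ₁ = 10.22  ⇒  cos φ₁ = cos 42.3° / √10.22 = 0.7396/3.197 = 0.2314.
φ₁ = arccos(0.2314) ≈ 76.6°.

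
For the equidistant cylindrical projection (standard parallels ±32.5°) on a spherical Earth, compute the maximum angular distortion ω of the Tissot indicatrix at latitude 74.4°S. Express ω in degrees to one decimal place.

The equidistant cylindrical projection with φ₀ = 32.5° has h = 1 (meridians true) and k = cos φ₀ / cos φ along parallels.
At 74.4°: h = 1.000, k = 3.136; principal scales a = 3.136, b = 1.000.
sin(ω/2) = (a − b)/(a + b) = 2.136/4.136 = 0.5165, so ω = 2 arcsin(0.5165) ≈ 62.2°.

62.2°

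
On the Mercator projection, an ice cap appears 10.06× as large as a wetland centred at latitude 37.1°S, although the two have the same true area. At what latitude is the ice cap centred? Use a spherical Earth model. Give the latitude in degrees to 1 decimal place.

Mercator areal scale is sec²φ, so apparent-area ratio = sec²φ₁ / sec²φ₂ = cos²φ₂ / cos²φ₁.
cos²φ₂ / cos²φ₁ = 10.06  ⇒  cos φ₁ = cos 37.1° / √10.06 = 0.7976/3.172 = 0.2515.
φ₁ = arccos(0.2515) ≈ 75.4°.

75.4°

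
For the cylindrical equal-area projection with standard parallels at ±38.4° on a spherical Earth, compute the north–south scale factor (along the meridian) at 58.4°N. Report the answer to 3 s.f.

For cylindrical equal-area with standard parallel φ₀, h = cos φ / cos φ₀ and k = cos φ₀ / cos φ, so h·k = 1.
h = cos 58.4° / cos 38.4° = 0.5240/0.7837 = 0.6686.

0.669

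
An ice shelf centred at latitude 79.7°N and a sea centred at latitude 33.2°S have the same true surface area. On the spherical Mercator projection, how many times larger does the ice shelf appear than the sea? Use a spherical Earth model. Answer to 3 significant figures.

Mercator areal scale is sec²φ.
At 79.7°: sec²(79.7°) = 1/0.1788² = 31.28.
At 33.2°: sec²(33.2°) = 1/0.8368² = 1.428.
Ratio = 31.28/1.428 = cos²(33.2°)/cos²(79.7°) ≈ 21.9.

21.9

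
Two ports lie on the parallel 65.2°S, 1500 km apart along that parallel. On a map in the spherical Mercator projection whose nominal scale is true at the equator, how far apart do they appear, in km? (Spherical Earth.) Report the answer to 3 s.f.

Mercator is conformal, so the point scale is isotropic: h = k = sec φ = 1/cos φ.
Along the parallel, k = sec 65.2° = 1/0.4195 = 2.384.
Map distance = 1500 × 2.384 ≈ 3580 km.

3580 km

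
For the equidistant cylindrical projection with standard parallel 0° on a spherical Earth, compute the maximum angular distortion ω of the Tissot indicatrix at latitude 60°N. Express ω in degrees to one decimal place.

38.9°

Plate carrée maps x = Rλ, y = Rφ. The meridian scale is h = 1 and the parallel scale is k = 1/cos φ = sec φ.
At 60°: h = 1.000, k = 2.000; principal scales a = 2.000, b = 1.000.
sin(ω/2) = (a − b)/(a + b) = 1.0000/3.000 = 0.3333, so ω = 2 arcsin(0.3333) ≈ 38.9°.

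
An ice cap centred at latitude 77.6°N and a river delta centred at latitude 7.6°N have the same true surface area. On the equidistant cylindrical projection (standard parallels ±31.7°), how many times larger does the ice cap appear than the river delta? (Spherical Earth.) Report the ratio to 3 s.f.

4.62

With standard parallel φ₀ = 31.7°, the equirectangular projection gives x = Rλ cos φ₀, y = Rφ, so h = 1 and k = cos 31.7° / cos φ.
Areal scale at 77.6°: h·k = 1.000 × 3.962 = 3.962.
Areal scale at 7.6°: h·k = 1.000 × 0.8584 = 0.8584.
Ratio = 3.962/0.8584 ≈ 4.62.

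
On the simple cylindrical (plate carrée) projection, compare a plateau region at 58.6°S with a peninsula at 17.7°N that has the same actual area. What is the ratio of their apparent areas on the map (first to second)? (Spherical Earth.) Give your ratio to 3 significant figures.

Plate carrée maps x = Rλ, y = Rφ. The meridian scale is h = 1 and the parallel scale is k = 1/cos φ = sec φ.
Areal scale at 58.6°: h·k = 1.000 × 1.919 = 1.919.
Areal scale at 17.7°: h·k = 1.000 × 1.050 = 1.050.
Ratio = 1.919/1.050 ≈ 1.83.

1.83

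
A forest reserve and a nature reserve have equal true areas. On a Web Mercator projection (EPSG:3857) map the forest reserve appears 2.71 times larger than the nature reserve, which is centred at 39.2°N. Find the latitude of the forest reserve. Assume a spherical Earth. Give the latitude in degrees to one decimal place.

61.9°

On Mercator, (apparent₁)/(apparent₂) = sec²φ₁ / sec²φ₂ when true areas are equal.
cos²φ₂ / cos²φ₁ = 2.71  ⇒  cos φ₁ = cos 39.2° / √2.71 = 0.7749/1.646 = 0.4707.
φ₁ = arccos(0.4707) ≈ 61.9°.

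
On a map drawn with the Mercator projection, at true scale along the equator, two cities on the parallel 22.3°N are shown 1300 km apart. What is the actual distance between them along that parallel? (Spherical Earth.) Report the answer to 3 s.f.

For Mercator, h = k = sec φ (a conformal cylindrical projection has a single point scale, 1/cos φ).
Along the parallel at 22.3°, map distances are exaggerated by k = sec 22.3° = 1.081.
True distance = 1300 / 1.081 = 1300 × cos 22.3° ≈ 1200 km.

1200 km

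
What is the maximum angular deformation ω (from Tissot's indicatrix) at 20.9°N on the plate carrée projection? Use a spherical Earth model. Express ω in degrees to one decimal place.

3.9°

For the equirectangular projection with φ₀ = 0 (plate carrée), h = 1 along meridians and k = sec φ along parallels.
At 20.9°: h = 1.000, k = 1.070; principal scales a = 1.070, b = 1.000.
sin(ω/2) = (a − b)/(a + b) = 0.07043/2.070 = 0.03402, so ω = 2 arcsin(0.03402) ≈ 3.9°.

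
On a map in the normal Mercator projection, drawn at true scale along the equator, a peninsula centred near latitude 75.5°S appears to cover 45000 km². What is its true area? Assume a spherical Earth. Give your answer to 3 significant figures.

For Mercator, h = k = sec φ (a conformal cylindrical projection has a single point scale, 1/cos φ).
Areal scale = k² = sec²φ = 1/cos²(75.5°) = 1/0.2504² = 15.95.
True area = apparent / (areal scale) = 45000 / 15.95 ≈ 2820 km².

2820 km²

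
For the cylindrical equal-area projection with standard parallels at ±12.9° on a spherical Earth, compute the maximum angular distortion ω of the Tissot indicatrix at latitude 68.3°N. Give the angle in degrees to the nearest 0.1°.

A cylindrical equal-area projection with standard parallel φ₀ has meridian scale h = cos φ / cos φ₀ and parallel scale k = cos φ₀ / cos φ (so areas are preserved, h·k = 1).
At 68.3°: h = 0.3793, k = 2.636; principal scales a = 2.636, b = 0.3793.
sin(ω/2) = (a − b)/(a + b) = 2.257/3.016 = 0.7484, so ω = 2 arcsin(0.7484) ≈ 96.9°.

96.9°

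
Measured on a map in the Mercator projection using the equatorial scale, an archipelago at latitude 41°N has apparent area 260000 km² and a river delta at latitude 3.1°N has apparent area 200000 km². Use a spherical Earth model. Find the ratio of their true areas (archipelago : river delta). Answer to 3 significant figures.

Mercator's areal exaggeration is sec²φ; hence true area = (apparent area) · cos²φ.
True area of archipelago: 260000 × cos²(41°) = 260000 × 0.5696 = 148100 km².
True area of river delta: 200000 × cos²(3.1°) = 200000 × 0.9971 = 199400 km².
Ratio = 148100 / 199400 ≈ 0.743.

0.743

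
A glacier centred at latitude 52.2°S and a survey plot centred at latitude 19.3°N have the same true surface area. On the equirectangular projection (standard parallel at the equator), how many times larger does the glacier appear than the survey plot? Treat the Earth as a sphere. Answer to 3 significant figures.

1.54

Plate carrée maps x = Rλ, y = Rφ. The meridian scale is h = 1 and the parallel scale is k = 1/cos φ = sec φ.
Areal scale at 52.2°: h·k = 1.000 × 1.632 = 1.632.
Areal scale at 19.3°: h·k = 1.000 × 1.060 = 1.060.
Ratio = 1.632/1.060 ≈ 1.54.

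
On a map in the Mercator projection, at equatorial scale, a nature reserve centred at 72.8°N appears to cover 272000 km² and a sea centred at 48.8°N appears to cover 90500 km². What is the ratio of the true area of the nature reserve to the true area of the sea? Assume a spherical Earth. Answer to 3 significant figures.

0.606

Since Mercator area scale is 1/cos²φ, the true area equals the apparent area multiplied by cos²φ.
True area of nature reserve: 272000 × cos²(72.8°) = 272000 × 0.08744 = 23780 km².
True area of sea: 90500 × cos²(48.8°) = 90500 × 0.4339 = 39270 km².
Ratio = 23780 / 39270 ≈ 0.606.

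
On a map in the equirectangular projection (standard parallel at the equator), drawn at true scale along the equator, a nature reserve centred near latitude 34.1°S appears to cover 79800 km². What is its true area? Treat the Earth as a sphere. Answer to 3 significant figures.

For the equirectangular projection with φ₀ = 0 (plate carrée), h = 1 along meridians and k = sec φ along parallels.
Areal scale = h·k = 1 × sec φ; at 34.1°, h = 1.000, k = 1.208, so h·k = 1.208.
True area = apparent / (areal scale) = 79800 / 1.208 ≈ 66100 km².

66100 km²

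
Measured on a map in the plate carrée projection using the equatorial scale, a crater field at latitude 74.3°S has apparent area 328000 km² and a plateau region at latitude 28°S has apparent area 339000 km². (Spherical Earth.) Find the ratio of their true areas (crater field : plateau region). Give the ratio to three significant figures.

Plate carrée has h = 1 and k = sec φ, giving areal scale sec φ; true area = (apparent area) · cos φ.
True area of crater field: 328000 × cos(74.3°) = 328000 × 0.2706 = 88760 km².
True area of plateau region: 339000 × cos(28°) = 339000 × 0.8829 = 299300 km².
Ratio = 88760 / 299300 ≈ 0.297.

0.297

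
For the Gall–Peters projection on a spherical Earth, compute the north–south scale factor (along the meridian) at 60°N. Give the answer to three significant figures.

0.707

The Gall–Peters projection is cylindrical equal-area with φ₀ = 45°. A cylindrical equal-area projection with standard parallel φ₀ has meridian scale h = cos φ / cos φ₀ and parallel scale k = cos φ₀ / cos φ (so areas are preserved, h·k = 1).
h = cos 60° / cos 45° = 0.5000/0.7071 = 0.7071.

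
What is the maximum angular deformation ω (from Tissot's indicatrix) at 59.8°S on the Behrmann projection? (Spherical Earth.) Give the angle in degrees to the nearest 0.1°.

59.4°

Behrmann is a cylindrical equal-area projection with standard parallels at ±30°. For cylindrical equal-area with standard parallel φ₀, h = cos φ / cos φ₀ and k = cos φ₀ / cos φ, so h·k = 1.
At 59.8°: h = 0.5808, k = 1.722; principal scales a = 1.722, b = 0.5808.
sin(ω/2) = (a − b)/(a + b) = 1.141/2.302 = 0.4955, so ω = 2 arcsin(0.4955) ≈ 59.4°.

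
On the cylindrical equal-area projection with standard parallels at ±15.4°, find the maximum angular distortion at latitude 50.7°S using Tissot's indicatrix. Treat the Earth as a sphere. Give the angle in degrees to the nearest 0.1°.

A cylindrical equal-area projection with standard parallel φ₀ has meridian scale h = cos φ / cos φ₀ and parallel scale k = cos φ₀ / cos φ (so areas are preserved, h·k = 1).
At 50.7°: h = 0.6570, k = 1.522; principal scales a = 1.522, b = 0.6570.
sin(ω/2) = (a − b)/(a + b) = 0.8652/2.179 = 0.3970, so ω = 2 arcsin(0.3970) ≈ 46.8°.

46.8°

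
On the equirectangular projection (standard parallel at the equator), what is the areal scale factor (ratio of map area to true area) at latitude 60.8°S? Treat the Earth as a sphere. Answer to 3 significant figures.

2.05

For the equirectangular projection with φ₀ = 0 (plate carrée), h = 1 along meridians and k = sec φ along parallels.
Areal scale = h·k = 1 × sec φ; at 60.8°, h = 1.000, k = 2.050, so h·k = 2.050.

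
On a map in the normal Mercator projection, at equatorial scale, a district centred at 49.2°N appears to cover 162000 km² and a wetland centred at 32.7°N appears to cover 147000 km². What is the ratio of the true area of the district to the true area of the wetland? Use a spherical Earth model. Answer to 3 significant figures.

0.664

Mercator's areal exaggeration is sec²φ; hence true area = (apparent area) · cos²φ.
True area of district: 162000 × cos²(49.2°) = 162000 × 0.4270 = 69170 km².
True area of wetland: 147000 × cos²(32.7°) = 147000 × 0.7081 = 104100 km².
Ratio = 69170 / 104100 ≈ 0.664.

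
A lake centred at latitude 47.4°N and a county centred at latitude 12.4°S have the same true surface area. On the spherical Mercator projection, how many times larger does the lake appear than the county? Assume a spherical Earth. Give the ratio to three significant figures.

Mercator areal scale is sec²φ.
At 47.4°: sec²(47.4°) = 1/0.6769² = 2.183.
At 12.4°: sec²(12.4°) = 1/0.9767² = 1.048.
Ratio = 2.183/1.048 = cos²(12.4°)/cos²(47.4°) ≈ 2.08.

2.08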